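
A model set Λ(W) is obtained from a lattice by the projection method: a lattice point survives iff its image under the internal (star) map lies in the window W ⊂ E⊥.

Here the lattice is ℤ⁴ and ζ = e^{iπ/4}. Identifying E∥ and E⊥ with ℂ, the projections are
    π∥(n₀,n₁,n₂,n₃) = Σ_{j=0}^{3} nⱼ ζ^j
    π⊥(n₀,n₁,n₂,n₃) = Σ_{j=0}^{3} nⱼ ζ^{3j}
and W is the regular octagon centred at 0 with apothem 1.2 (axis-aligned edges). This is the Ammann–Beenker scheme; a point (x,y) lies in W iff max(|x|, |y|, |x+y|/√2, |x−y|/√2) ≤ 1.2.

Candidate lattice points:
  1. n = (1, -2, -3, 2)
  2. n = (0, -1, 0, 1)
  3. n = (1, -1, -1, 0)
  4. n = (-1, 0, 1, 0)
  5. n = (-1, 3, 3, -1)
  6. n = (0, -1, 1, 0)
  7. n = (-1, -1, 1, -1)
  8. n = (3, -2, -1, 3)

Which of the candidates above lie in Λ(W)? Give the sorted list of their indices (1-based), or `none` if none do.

none

Internal map: ζ^{3j} for j=0..3 gives (1,0), (−√2/2,√2/2), (0,−1), (√2/2,√2/2).
candidate 1: n = (1, -2, -3, 2) → π⊥ ≈ (+3.82843, +3.00000); max(|x|,|y|,|x±y|/√2) = 4.82843 > 1.2 ⇒ ∉ W
candidate 2: n = (0, -1, 0, 1) → π⊥ ≈ (+1.41421, +0.00000); max(|x|,|y|,|x±y|/√2) = 1.41421 > 1.2 ⇒ ∉ W
candidate 3: n = (1, -1, -1, 0) → π⊥ ≈ (+1.70711, +0.29289); max(|x|,|y|,|x±y|/√2) = 1.70711 > 1.2 ⇒ ∉ W
candidate 4: n = (-1, 0, 1, 0) → π⊥ ≈ (-1.00000, -1.00000); max(|x|,|y|,|x±y|/√2) = 1.41421 > 1.2 ⇒ ∉ W
candidate 5: n = (-1, 3, 3, -1) → π⊥ ≈ (-3.82843, -1.58579); max(|x|,|y|,|x±y|/√2) = 3.82843 > 1.2 ⇒ ∉ W
candidate 6: n = (0, -1, 1, 0) → π⊥ ≈ (+0.70711, -1.70711); max(|x|,|y|,|x±y|/√2) = 1.70711 > 1.2 ⇒ ∉ W
candidate 7: n = (-1, -1, 1, -1) → π⊥ ≈ (-1.00000, -2.41421); max(|x|,|y|,|x±y|/√2) = 2.41421 > 1.2 ⇒ ∉ W
candidate 8: n = (3, -2, -1, 3) → π⊥ ≈ (+6.53553, +1.70711); max(|x|,|y|,|x±y|/√2) = 6.53553 > 1.2 ⇒ ∉ W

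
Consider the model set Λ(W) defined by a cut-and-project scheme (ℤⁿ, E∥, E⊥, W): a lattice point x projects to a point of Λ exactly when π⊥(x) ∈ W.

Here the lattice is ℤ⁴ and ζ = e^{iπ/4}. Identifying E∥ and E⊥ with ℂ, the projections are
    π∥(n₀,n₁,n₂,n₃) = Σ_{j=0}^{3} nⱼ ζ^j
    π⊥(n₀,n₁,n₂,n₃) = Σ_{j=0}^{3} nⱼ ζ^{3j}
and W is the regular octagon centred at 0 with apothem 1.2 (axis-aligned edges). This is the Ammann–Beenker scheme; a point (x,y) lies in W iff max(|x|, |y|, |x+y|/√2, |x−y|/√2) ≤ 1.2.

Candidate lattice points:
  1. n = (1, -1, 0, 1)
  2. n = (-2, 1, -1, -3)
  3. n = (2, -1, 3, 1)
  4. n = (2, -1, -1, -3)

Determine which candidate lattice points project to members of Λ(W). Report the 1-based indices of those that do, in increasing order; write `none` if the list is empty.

With ζ = e^{iπ/4} the internal vectors are ζ^0,ζ^3,ζ^6,ζ^9.
#1 (1, -1, 0, 1): internal (2.414214, 0.000000); octagon support 2.414214 vs apothem 1.2 → ∉ W
#2 (-2, 1, -1, -3): internal (-4.828427, -0.414214); octagon support 4.828427 vs apothem 1.2 → ∉ W
#3 (2, -1, 3, 1): internal (3.414214, -3.000000); octagon support 4.535534 vs apothem 1.2 → ∉ W
#4 (2, -1, -1, -3): internal (0.585786, -1.828427); octagon support 1.828427 vs apothem 1.2 → ∉ W

none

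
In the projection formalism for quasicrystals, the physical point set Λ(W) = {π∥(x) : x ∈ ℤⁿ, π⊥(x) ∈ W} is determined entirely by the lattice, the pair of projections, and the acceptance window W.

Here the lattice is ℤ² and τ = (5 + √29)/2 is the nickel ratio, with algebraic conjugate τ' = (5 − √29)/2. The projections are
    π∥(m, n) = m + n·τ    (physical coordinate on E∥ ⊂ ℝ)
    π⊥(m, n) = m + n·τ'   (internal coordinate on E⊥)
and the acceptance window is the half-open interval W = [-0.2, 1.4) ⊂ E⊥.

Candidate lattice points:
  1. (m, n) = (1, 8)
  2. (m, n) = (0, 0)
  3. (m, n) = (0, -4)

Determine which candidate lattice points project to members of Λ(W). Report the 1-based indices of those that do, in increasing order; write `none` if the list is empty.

τ' = (5−√29)/2 ≈ -0.1926.
[1] lift (1,8): star map gives -0.5407; window check -0.2 ≤ -0.5407 < 1.4 is false → out
[2] lift (0,0): star map gives 0.0000; window check -0.2 ≤ 0.0000 < 1.4 is true → IN Λ
[3] lift (0,-4): star map gives 0.7703; window check -0.2 ≤ 0.7703 < 1.4 is true → IN Λ

2, 3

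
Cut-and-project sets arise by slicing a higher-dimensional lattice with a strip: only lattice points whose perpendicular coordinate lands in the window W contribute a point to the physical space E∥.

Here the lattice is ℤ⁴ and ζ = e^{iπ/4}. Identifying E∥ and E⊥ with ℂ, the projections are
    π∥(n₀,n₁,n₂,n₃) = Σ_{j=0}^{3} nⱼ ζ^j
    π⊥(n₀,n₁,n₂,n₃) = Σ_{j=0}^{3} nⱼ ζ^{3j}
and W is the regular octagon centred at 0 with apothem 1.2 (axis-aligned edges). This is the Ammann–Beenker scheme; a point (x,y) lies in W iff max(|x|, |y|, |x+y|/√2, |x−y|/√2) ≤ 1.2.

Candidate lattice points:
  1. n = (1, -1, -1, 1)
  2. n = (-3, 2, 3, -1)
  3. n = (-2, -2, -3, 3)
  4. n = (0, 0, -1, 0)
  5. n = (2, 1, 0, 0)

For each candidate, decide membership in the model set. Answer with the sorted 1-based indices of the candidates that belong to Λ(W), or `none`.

4

π⊥(n) = n₀ + n₁ζ³ + n₂ζ⁶ + n₃ζ⁹ where ζ = e^{iπ/4}.
#1 (1, -1, -1, 1): internal (2.4142, 1.0000); octagon support 2.4142 vs apothem 1.2 → ∉ W
#2 (-3, 2, 3, -1): internal (-5.1213, -2.2929); octagon support 5.2426 vs apothem 1.2 → ∉ W
#3 (-2, -2, -3, 3): internal (1.5355, 3.7071); octagon support 3.7071 vs apothem 1.2 → ∉ W
#4 (0, 0, -1, 0): internal (0.0000, 1.0000); octagon support 1.0000 vs apothem 1.2 → ∈ W
#5 (2, 1, 0, 0): internal (1.2929, 0.7071); octagon support 1.4142 vs apothem 1.2 → ∉ W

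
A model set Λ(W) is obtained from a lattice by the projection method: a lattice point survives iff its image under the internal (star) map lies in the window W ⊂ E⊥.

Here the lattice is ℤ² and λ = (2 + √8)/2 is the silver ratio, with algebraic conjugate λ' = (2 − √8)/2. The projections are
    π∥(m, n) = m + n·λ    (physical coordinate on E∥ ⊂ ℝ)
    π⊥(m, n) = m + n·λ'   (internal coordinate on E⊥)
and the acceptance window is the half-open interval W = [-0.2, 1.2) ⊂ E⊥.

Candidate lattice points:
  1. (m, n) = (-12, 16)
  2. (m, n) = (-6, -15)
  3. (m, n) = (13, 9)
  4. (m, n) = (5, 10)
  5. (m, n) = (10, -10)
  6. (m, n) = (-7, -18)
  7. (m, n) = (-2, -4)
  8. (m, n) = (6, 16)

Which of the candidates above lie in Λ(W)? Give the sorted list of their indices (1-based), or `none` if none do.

2, 4, 6

Compute λ' = (2−√8)/2 = -0.41421, so π⊥(m,n) = m -0.41421·n.
[1] lift (-12,16): star map gives -18.62742; window check -0.2 ≤ -18.62742 < 1.2 is false → out
[2] lift (-6,-15): star map gives 0.21320; window check -0.2 ≤ 0.21320 < 1.2 is true → IN Λ
[3] lift (13,9): star map gives 9.27208; window check -0.2 ≤ 9.27208 < 1.2 is false → out
[4] lift (5,10): star map gives 0.85786; window check -0.2 ≤ 0.85786 < 1.2 is true → IN Λ
[5] lift (10,-10): star map gives 14.14214; window check -0.2 ≤ 14.14214 < 1.2 is false → out
[6] lift (-7,-18): star map gives 0.45584; window check -0.2 ≤ 0.45584 < 1.2 is true → IN Λ
[7] lift (-2,-4): star map gives -0.34315; window check -0.2 ≤ -0.34315 < 1.2 is false → out
[8] lift (6,16): star map gives -0.62742; window check -0.2 ≤ -0.62742 < 1.2 is false → out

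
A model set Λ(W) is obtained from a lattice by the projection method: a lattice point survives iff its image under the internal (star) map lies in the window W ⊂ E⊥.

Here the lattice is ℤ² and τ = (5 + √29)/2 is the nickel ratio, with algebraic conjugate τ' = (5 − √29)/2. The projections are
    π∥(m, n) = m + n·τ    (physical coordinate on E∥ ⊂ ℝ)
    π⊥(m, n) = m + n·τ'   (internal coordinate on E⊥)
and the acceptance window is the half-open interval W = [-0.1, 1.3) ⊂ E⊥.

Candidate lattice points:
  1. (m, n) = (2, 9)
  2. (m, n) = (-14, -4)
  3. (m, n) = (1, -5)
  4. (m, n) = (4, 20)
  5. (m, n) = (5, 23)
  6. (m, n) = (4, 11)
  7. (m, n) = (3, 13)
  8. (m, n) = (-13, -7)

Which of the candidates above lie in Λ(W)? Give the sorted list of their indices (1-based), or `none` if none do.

τ' = (5−√29)/2 ≈ -0.192582.
candidate 1: (m,n)=(2,9) → π∥ = 2+9·τ ≈ 48.733242, π⊥ = 2+9·τ' ≈ 0.266758 ∈ [-0.1, 1.3) ⇒ IN Λ
candidate 2: (m,n)=(-14,-4) → π∥ = -14-4·τ ≈ -34.770330, π⊥ = -14-4·τ' ≈ -13.229670 ∉ [-0.1, 1.3) ⇒ out
candidate 3: (m,n)=(1,-5) → π∥ = 1-5·τ ≈ -24.962912, π⊥ = 1-5·τ' ≈ 1.962912 ∉ [-0.1, 1.3) ⇒ out
candidate 4: (m,n)=(4,20) → π∥ = 4+20·τ ≈ 107.851648, π⊥ = 4+20·τ' ≈ 0.148352 ∈ [-0.1, 1.3) ⇒ IN Λ
candidate 5: (m,n)=(5,23) → π∥ = 5+23·τ ≈ 124.429395, π⊥ = 5+23·τ' ≈ 0.570605 ∈ [-0.1, 1.3) ⇒ IN Λ
candidate 6: (m,n)=(4,11) → π∥ = 4+11·τ ≈ 61.118406, π⊥ = 4+11·τ' ≈ 1.881594 ∉ [-0.1, 1.3) ⇒ out
candidate 7: (m,n)=(3,13) → π∥ = 3+13·τ ≈ 70.503571, π⊥ = 3+13·τ' ≈ 0.496429 ∈ [-0.1, 1.3) ⇒ IN Λ
candidate 8: (m,n)=(-13,-7) → π∥ = -13-7·τ ≈ -49.348077, π⊥ = -13-7·τ' ≈ -11.651923 ∉ [-0.1, 1.3) ⇒ out

1, 4, 5, 7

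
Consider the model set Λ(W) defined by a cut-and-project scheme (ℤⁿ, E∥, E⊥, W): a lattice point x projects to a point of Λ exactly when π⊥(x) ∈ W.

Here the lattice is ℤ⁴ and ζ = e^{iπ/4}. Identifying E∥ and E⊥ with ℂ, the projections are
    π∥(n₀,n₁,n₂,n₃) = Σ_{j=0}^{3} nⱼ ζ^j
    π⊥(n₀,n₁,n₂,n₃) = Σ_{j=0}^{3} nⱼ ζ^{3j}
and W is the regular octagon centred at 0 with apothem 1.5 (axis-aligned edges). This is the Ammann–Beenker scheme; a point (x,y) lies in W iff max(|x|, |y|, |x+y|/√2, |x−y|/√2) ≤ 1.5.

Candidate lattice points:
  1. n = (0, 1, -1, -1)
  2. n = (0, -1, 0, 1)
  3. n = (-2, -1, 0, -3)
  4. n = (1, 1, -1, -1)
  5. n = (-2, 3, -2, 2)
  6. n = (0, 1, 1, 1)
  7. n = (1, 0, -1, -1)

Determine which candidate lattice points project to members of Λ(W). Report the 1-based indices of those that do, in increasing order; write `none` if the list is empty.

With ζ = e^{iπ/4} the internal vectors are ζ^0,ζ^3,ζ^6,ζ^9.
candidate 1: n = (0, 1, -1, -1) → π⊥ ≈ (-1.414214, +1.000000); max(|x|,|y|,|x±y|/√2) = 1.707107 > 1.5 ⇒ ∉ W
candidate 2: n = (0, -1, 0, 1) → π⊥ ≈ (+1.414214, +0.000000); max(|x|,|y|,|x±y|/√2) = 1.414214 ≤ 1.5 ⇒ ∈ W
candidate 3: n = (-2, -1, 0, -3) → π⊥ ≈ (-3.414214, -2.828427); max(|x|,|y|,|x±y|/√2) = 4.414214 > 1.5 ⇒ ∉ W
candidate 4: n = (1, 1, -1, -1) → π⊥ ≈ (-0.414214, +1.000000); max(|x|,|y|,|x±y|/√2) = 1.000000 ≤ 1.5 ⇒ ∈ W
candidate 5: n = (-2, 3, -2, 2) → π⊥ ≈ (-2.707107, +5.535534); max(|x|,|y|,|x±y|/√2) = 5.828427 > 1.5 ⇒ ∉ W
candidate 6: n = (0, 1, 1, 1) → π⊥ ≈ (+0.000000, +0.414214); max(|x|,|y|,|x±y|/√2) = 0.414214 ≤ 1.5 ⇒ ∈ W
candidate 7: n = (1, 0, -1, -1) → π⊥ ≈ (+0.292893, +0.292893); max(|x|,|y|,|x±y|/√2) = 0.414214 ≤ 1.5 ⇒ ∈ W

2, 4, 6, 7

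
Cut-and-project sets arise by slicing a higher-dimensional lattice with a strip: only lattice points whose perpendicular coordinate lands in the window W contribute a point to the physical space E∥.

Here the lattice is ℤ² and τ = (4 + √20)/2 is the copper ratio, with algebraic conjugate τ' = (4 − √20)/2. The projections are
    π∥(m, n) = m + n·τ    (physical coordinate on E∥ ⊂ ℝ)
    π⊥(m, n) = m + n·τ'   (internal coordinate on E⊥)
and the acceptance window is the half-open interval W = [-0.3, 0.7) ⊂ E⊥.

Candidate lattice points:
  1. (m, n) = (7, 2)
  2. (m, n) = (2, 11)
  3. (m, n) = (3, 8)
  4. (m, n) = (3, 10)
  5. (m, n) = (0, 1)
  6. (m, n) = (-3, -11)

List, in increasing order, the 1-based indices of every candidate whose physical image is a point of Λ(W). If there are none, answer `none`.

Numerically τ ≈ 4.2361 and τ' = −1/τ ≈ -0.2361.
[1] lift (7,2): star map gives 6.5279; window check -0.3 ≤ 6.5279 < 0.7 is false → out
[2] lift (2,11): star map gives -0.5967; window check -0.3 ≤ -0.5967 < 0.7 is false → out
[3] lift (3,8): star map gives 1.1115; window check -0.3 ≤ 1.1115 < 0.7 is false → out
[4] lift (3,10): star map gives 0.6393; window check -0.3 ≤ 0.6393 < 0.7 is true → IN Λ
[5] lift (0,1): star map gives -0.2361; window check -0.3 ≤ -0.2361 < 0.7 is true → IN Λ
[6] lift (-3,-11): star map gives -0.4033; window check -0.3 ≤ -0.4033 < 0.7 is false → out

4, 5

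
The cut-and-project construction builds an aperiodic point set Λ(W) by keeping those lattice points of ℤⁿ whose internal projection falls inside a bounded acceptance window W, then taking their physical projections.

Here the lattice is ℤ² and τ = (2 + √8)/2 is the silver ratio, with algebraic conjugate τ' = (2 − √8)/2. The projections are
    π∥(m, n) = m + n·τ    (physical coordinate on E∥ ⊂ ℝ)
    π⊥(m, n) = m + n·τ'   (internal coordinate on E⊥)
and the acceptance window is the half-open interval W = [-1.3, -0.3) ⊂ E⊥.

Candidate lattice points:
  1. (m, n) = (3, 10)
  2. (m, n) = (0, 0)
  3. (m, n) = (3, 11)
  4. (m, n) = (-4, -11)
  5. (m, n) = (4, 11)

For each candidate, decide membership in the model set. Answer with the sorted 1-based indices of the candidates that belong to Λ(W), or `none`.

τ' = (2−√8)/2 ≈ -0.41421.
[1] lift (3,10): star map gives -1.14214; window check -1.3 ≤ -1.14214 < -0.3 is true → IN Λ
[2] lift (0,0): star map gives 0.00000; window check -1.3 ≤ 0.00000 < -0.3 is false → out
[3] lift (3,11): star map gives -1.55635; window check -1.3 ≤ -1.55635 < -0.3 is false → out
[4] lift (-4,-11): star map gives 0.55635; window check -1.3 ≤ 0.55635 < -0.3 is false → out
[5] lift (4,11): star map gives -0.55635; window check -1.3 ≤ -0.55635 < -0.3 is true → IN Λ

1, 5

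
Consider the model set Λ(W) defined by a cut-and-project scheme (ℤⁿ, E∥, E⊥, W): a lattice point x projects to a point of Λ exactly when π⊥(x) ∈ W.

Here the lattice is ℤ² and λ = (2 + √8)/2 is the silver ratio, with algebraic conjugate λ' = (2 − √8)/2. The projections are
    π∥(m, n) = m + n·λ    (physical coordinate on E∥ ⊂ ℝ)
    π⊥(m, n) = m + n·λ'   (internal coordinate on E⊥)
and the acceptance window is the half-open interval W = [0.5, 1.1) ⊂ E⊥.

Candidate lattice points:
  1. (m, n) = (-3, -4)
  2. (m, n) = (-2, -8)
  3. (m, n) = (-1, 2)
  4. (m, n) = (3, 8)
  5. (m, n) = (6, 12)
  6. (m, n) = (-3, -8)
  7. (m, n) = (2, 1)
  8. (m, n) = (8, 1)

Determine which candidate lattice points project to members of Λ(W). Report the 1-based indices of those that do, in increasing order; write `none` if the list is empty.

λ' = (2−√8)/2 ≈ -0.4142.
#1 (-3,-4): internal coord -3 + (-4)·λ' = -1.3431; -1.3431 ∉ [0.5, 1.1) → out
#2 (-2,-8): internal coord -2 + (-8)·λ' = +1.3137; +1.3137 ∉ [0.5, 1.1) → out
#3 (-1,2): internal coord -1 + (2)·λ' = -1.8284; -1.8284 ∉ [0.5, 1.1) → out
#4 (3,8): internal coord 3 + (8)·λ' = -0.3137; -0.3137 ∉ [0.5, 1.1) → out
#5 (6,12): internal coord 6 + (12)·λ' = +1.0294; +1.0294 ∈ [0.5, 1.1) → IN Λ
#6 (-3,-8): internal coord -3 + (-8)·λ' = +0.3137; +0.3137 ∉ [0.5, 1.1) → out
#7 (2,1): internal coord 2 + (1)·λ' = +1.5858; +1.5858 ∉ [0.5, 1.1) → out
#8 (8,1): internal coord 8 + (1)·λ' = +7.5858; +7.5858 ∉ [0.5, 1.1) → out

5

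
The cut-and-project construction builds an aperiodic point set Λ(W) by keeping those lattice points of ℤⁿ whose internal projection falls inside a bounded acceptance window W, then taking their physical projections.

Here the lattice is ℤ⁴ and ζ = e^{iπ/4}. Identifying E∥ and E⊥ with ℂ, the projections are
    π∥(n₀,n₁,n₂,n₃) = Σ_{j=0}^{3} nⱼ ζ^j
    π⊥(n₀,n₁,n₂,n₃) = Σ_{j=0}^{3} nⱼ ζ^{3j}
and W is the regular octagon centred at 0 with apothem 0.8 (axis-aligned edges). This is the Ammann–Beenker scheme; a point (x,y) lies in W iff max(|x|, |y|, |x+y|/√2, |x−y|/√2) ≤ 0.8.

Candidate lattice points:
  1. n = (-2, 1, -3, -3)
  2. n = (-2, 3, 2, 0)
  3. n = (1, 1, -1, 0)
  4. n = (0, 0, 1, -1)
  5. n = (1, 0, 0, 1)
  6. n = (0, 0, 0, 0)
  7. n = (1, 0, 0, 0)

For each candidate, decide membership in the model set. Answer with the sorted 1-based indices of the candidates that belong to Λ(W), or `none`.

With ζ = e^{iπ/4} the internal vectors are ζ^0,ζ^3,ζ^6,ζ^9.
candidate 1: n = (-2, 1, -3, -3) → π⊥ ≈ (-4.828427, +1.585786); max(|x|,|y|,|x±y|/√2) = 4.828427 > 0.8 ⇒ ∉ W
candidate 2: n = (-2, 3, 2, 0) → π⊥ ≈ (-4.121320, +0.121320); max(|x|,|y|,|x±y|/√2) = 4.121320 > 0.8 ⇒ ∉ W
candidate 3: n = (1, 1, -1, 0) → π⊥ ≈ (+0.292893, +1.707107); max(|x|,|y|,|x±y|/√2) = 1.707107 > 0.8 ⇒ ∉ W
candidate 4: n = (0, 0, 1, -1) → π⊥ ≈ (-0.707107, -1.707107); max(|x|,|y|,|x±y|/√2) = 1.707107 > 0.8 ⇒ ∉ W
candidate 5: n = (1, 0, 0, 1) → π⊥ ≈ (+1.707107, +0.707107); max(|x|,|y|,|x±y|/√2) = 1.707107 > 0.8 ⇒ ∉ W
candidate 6: n = (0, 0, 0, 0) → π⊥ ≈ (+0.000000, +0.000000); max(|x|,|y|,|x±y|/√2) = 0.000000 ≤ 0.8 ⇒ ∈ W
candidate 7: n = (1, 0, 0, 0) → π⊥ ≈ (+1.000000, +0.000000); max(|x|,|y|,|x±y|/√2) = 1.000000 > 0.8 ⇒ ∉ W

6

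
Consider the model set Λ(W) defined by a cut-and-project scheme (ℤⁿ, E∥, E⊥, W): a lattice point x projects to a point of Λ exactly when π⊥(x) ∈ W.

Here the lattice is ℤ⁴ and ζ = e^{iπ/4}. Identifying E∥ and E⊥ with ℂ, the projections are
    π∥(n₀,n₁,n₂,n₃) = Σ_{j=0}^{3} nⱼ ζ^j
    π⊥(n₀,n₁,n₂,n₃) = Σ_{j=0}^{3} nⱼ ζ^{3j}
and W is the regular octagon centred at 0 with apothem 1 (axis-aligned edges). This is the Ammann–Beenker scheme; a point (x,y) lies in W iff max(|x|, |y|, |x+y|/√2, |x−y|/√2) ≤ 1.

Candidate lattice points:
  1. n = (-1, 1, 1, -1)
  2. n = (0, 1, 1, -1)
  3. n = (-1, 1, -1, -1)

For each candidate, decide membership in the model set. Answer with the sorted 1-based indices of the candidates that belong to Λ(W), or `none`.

none

π⊥(n) = n₀ + n₁ζ³ + n₂ζ⁶ + n₃ζ⁹ where ζ = e^{iπ/4}.
#1 (-1, 1, 1, -1): internal (-2.41421, -1.00000); octagon support 2.41421 vs apothem 1 → ∉ W
#2 (0, 1, 1, -1): internal (-1.41421, -1.00000); octagon support 1.70711 vs apothem 1 → ∉ W
#3 (-1, 1, -1, -1): internal (-2.41421, 1.00000); octagon support 2.41421 vs apothem 1 → ∉ W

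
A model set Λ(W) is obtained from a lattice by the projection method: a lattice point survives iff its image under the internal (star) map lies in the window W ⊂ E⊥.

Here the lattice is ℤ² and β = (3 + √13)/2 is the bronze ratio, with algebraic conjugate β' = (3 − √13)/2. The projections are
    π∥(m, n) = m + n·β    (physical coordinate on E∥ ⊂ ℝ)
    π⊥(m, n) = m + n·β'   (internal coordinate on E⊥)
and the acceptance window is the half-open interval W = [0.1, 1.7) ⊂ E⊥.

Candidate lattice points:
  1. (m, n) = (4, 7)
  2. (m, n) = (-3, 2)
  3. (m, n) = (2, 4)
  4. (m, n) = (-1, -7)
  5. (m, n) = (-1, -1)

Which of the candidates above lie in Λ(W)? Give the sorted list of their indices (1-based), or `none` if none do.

3, 4

β' = (3−√13)/2 ≈ -0.302776.
#1 (4,7): internal coord 4 + (7)·β' = +1.880571; +1.880571 ∉ [0.1, 1.7) → out
#2 (-3,2): internal coord -3 + (2)·β' = -3.605551; -3.605551 ∉ [0.1, 1.7) → out
#3 (2,4): internal coord 2 + (4)·β' = +0.788897; +0.788897 ∈ [0.1, 1.7) → IN Λ
#4 (-1,-7): internal coord -1 + (-7)·β' = +1.119429; +1.119429 ∈ [0.1, 1.7) → IN Λ
#5 (-1,-1): internal coord -1 + (-1)·β' = -0.697224; -0.697224 ∉ [0.1, 1.7) → out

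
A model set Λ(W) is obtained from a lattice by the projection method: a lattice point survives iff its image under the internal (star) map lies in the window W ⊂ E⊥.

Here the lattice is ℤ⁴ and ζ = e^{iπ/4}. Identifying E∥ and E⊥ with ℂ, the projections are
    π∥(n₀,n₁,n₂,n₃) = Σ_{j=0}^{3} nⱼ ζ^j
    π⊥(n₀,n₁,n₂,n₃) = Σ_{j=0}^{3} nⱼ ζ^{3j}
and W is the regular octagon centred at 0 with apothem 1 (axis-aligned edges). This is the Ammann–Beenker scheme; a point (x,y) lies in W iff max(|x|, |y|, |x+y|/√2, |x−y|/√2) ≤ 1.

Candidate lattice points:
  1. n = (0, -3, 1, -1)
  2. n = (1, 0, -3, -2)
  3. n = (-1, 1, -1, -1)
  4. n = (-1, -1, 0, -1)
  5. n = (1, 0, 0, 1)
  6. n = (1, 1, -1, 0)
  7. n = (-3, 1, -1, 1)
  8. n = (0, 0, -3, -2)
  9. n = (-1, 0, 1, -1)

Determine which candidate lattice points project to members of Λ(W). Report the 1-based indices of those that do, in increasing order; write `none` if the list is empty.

none

With ζ = e^{iπ/4} the internal vectors are ζ^0,ζ^3,ζ^6,ζ^9.
#1 (0, -3, 1, -1): internal (1.41421, -3.82843); octagon support 3.82843 vs apothem 1 → ∉ W
#2 (1, 0, -3, -2): internal (-0.41421, 1.58579); octagon support 1.58579 vs apothem 1 → ∉ W
#3 (-1, 1, -1, -1): internal (-2.41421, 1.00000); octagon support 2.41421 vs apothem 1 → ∉ W
#4 (-1, -1, 0, -1): internal (-1.00000, -1.41421); octagon support 1.70711 vs apothem 1 → ∉ W
#5 (1, 0, 0, 1): internal (1.70711, 0.70711); octagon support 1.70711 vs apothem 1 → ∉ W
#6 (1, 1, -1, 0): internal (0.29289, 1.70711); octagon support 1.70711 vs apothem 1 → ∉ W
#7 (-3, 1, -1, 1): internal (-3.00000, 2.41421); octagon support 3.82843 vs apothem 1 → ∉ W
#8 (0, 0, -3, -2): internal (-1.41421, 1.58579); octagon support 2.12132 vs apothem 1 → ∉ W
#9 (-1, 0, 1, -1): internal (-1.70711, -1.70711); octagon support 2.41421 vs apothem 1 → ∉ W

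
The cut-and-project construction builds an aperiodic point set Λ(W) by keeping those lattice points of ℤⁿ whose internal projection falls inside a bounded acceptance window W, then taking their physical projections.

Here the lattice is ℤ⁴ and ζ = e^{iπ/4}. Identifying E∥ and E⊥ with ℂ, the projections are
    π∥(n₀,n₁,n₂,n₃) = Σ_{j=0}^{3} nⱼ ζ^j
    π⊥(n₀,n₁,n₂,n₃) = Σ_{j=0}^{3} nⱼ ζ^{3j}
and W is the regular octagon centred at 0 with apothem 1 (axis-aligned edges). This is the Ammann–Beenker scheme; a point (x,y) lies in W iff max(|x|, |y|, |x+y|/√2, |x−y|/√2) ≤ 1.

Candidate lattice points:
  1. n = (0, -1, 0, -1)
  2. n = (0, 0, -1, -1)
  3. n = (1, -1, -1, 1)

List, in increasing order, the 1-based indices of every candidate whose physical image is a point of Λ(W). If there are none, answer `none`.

With ζ = e^{iπ/4} the internal vectors are ζ^0,ζ^3,ζ^6,ζ^9.
#1 (0, -1, 0, -1): internal (0.0000, -1.4142); octagon support 1.4142 vs apothem 1 → ∉ W
#2 (0, 0, -1, -1): internal (-0.7071, 0.2929); octagon support 0.7071 vs apothem 1 → ∈ W
#3 (1, -1, -1, 1): internal (2.4142, 1.0000); octagon support 2.4142 vs apothem 1 → ∉ W

2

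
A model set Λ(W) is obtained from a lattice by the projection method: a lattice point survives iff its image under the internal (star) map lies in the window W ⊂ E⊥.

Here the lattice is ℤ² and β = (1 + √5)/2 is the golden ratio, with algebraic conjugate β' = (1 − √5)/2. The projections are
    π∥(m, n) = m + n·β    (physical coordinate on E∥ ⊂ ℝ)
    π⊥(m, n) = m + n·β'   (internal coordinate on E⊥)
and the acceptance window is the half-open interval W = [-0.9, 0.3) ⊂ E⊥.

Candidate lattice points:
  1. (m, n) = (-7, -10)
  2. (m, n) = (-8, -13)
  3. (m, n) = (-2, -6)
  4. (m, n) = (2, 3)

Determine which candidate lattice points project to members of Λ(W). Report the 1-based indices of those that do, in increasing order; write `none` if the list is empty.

1, 2, 4

Compute β' = (1−√5)/2 = -0.61803, so π⊥(m,n) = m -0.61803·n.
#1 (-7,-10): internal coord -7 + (-10)·β' = -0.81966; -0.81966 ∈ [-0.9, 0.3) → IN Λ
#2 (-8,-13): internal coord -8 + (-13)·β' = +0.03444; +0.03444 ∈ [-0.9, 0.3) → IN Λ
#3 (-2,-6): internal coord -2 + (-6)·β' = +1.70820; +1.70820 ∉ [-0.9, 0.3) → out
#4 (2,3): internal coord 2 + (3)·β' = +0.14590; +0.14590 ∈ [-0.9, 0.3) → IN Λ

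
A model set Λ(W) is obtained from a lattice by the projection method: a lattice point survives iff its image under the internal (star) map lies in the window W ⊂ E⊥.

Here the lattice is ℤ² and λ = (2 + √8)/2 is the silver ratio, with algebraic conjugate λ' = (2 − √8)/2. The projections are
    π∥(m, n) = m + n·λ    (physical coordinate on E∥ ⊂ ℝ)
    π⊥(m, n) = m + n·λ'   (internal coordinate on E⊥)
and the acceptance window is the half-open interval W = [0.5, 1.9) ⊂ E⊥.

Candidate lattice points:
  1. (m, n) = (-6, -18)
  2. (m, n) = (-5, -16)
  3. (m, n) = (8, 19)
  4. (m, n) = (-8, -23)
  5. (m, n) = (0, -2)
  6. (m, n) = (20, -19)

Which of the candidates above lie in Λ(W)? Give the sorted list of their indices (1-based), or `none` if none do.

1, 2, 4, 5

Numerically λ ≈ 2.4142 and λ' = −1/λ ≈ -0.4142.
[1] lift (-6,-18): star map gives 1.4558; window check 0.5 ≤ 1.4558 < 1.9 is true → IN Λ
[2] lift (-5,-16): star map gives 1.6274; window check 0.5 ≤ 1.6274 < 1.9 is true → IN Λ
[3] lift (8,19): star map gives 0.1299; window check 0.5 ≤ 0.1299 < 1.9 is false → out
[4] lift (-8,-23): star map gives 1.5269; window check 0.5 ≤ 1.5269 < 1.9 is true → IN Λ
[5] lift (0,-2): star map gives 0.8284; window check 0.5 ≤ 0.8284 < 1.9 is true → IN Λ
[6] lift (20,-19): star map gives 27.8701; window check 0.5 ≤ 27.8701 < 1.9 is false → out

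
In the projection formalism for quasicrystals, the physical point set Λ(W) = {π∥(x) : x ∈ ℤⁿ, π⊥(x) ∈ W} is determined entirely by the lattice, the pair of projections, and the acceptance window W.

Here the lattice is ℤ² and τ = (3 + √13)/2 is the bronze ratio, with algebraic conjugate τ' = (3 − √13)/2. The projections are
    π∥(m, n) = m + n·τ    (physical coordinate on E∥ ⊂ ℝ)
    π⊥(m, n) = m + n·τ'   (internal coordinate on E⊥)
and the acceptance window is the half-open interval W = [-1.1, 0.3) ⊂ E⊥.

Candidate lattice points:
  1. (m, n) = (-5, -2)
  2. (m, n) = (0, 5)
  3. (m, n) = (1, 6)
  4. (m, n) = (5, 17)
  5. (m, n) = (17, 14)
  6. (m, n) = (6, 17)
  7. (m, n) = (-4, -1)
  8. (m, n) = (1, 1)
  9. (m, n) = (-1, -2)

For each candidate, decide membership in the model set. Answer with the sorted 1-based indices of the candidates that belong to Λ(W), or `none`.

Numerically τ ≈ 3.3028 and τ' = −1/τ ≈ -0.3028.
#1 (-5,-2): internal coord -5 + (-2)·τ' = -4.3944; -4.3944 ∉ [-1.1, 0.3) → out
#2 (0,5): internal coord 0 + (5)·τ' = -1.5139; -1.5139 ∉ [-1.1, 0.3) → out
#3 (1,6): internal coord 1 + (6)·τ' = -0.8167; -0.8167 ∈ [-1.1, 0.3) → IN Λ
#4 (5,17): internal coord 5 + (17)·τ' = -0.1472; -0.1472 ∈ [-1.1, 0.3) → IN Λ
#5 (17,14): internal coord 17 + (14)·τ' = +12.7611; +12.7611 ∉ [-1.1, 0.3) → out
#6 (6,17): internal coord 6 + (17)·τ' = +0.8528; +0.8528 ∉ [-1.1, 0.3) → out
#7 (-4,-1): internal coord -4 + (-1)·τ' = -3.6972; -3.6972 ∉ [-1.1, 0.3) → out
#8 (1,1): internal coord 1 + (1)·τ' = +0.6972; +0.6972 ∉ [-1.1, 0.3) → out
#9 (-1,-2): internal coord -1 + (-2)·τ' = -0.3944; -0.3944 ∈ [-1.1, 0.3) → IN Λ

3, 4, 9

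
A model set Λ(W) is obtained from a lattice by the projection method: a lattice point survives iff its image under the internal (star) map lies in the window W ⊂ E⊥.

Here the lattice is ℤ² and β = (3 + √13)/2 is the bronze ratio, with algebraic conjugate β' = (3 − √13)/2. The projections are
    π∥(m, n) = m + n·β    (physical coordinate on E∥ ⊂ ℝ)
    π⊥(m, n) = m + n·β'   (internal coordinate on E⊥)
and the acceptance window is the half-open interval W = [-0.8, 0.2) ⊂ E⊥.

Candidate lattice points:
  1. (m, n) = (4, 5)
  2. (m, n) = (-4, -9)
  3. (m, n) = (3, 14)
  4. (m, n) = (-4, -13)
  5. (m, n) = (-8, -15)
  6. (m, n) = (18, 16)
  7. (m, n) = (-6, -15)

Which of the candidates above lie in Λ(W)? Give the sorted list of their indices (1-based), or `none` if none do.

4

Numerically β ≈ 3.30278 and β' = −1/β ≈ -0.30278.
#1 (4,5): internal coord 4 + (5)·β' = +2.48612; +2.48612 ∉ [-0.8, 0.2) → out
#2 (-4,-9): internal coord -4 + (-9)·β' = -1.27502; -1.27502 ∉ [-0.8, 0.2) → out
#3 (3,14): internal coord 3 + (14)·β' = -1.23886; -1.23886 ∉ [-0.8, 0.2) → out
#4 (-4,-13): internal coord -4 + (-13)·β' = -0.06392; -0.06392 ∈ [-0.8, 0.2) → IN Λ
#5 (-8,-15): internal coord -8 + (-15)·β' = -3.45837; -3.45837 ∉ [-0.8, 0.2) → out
#6 (18,16): internal coord 18 + (16)·β' = +13.15559; +13.15559 ∉ [-0.8, 0.2) → out
#7 (-6,-15): internal coord -6 + (-15)·β' = -1.45837; -1.45837 ∉ [-0.8, 0.2) → out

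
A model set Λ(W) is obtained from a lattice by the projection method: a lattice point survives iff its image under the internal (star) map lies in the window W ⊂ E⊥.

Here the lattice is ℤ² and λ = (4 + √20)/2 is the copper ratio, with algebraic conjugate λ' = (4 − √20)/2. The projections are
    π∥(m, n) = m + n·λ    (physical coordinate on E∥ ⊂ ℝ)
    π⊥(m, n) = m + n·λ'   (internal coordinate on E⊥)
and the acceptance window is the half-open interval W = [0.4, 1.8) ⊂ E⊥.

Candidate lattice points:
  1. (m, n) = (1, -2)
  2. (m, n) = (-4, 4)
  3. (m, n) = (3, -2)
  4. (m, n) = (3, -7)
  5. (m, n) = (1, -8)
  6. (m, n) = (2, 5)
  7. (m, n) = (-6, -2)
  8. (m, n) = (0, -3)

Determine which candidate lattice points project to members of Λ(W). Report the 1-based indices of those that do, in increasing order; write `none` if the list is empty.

1, 6, 8

Compute λ' = (4−√20)/2 = -0.23607, so π⊥(m,n) = m -0.23607·n.
#1 (1,-2): internal coord 1 + (-2)·λ' = +1.47214; +1.47214 ∈ [0.4, 1.8) → IN Λ
#2 (-4,4): internal coord -4 + (4)·λ' = -4.94427; -4.94427 ∉ [0.4, 1.8) → out
#3 (3,-2): internal coord 3 + (-2)·λ' = +3.47214; +3.47214 ∉ [0.4, 1.8) → out
#4 (3,-7): internal coord 3 + (-7)·λ' = +4.65248; +4.65248 ∉ [0.4, 1.8) → out
#5 (1,-8): internal coord 1 + (-8)·λ' = +2.88854; +2.88854 ∉ [0.4, 1.8) → out
#6 (2,5): internal coord 2 + (5)·λ' = +0.81966; +0.81966 ∈ [0.4, 1.8) → IN Λ
#7 (-6,-2): internal coord -6 + (-2)·λ' = -5.52786; -5.52786 ∉ [0.4, 1.8) → out
#8 (0,-3): internal coord 0 + (-3)·λ' = +0.70820; +0.70820 ∈ [0.4, 1.8) → IN Λ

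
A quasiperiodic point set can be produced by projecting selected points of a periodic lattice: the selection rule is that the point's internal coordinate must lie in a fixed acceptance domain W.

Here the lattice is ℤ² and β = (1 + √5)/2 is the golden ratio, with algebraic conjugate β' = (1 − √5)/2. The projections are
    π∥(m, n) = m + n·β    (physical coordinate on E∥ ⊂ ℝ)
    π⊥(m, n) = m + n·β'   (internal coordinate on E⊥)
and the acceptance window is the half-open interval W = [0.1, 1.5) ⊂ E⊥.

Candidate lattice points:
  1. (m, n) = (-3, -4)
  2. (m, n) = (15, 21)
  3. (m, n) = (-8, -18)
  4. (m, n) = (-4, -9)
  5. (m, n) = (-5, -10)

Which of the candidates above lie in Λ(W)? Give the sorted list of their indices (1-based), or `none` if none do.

β' = (1−√5)/2 ≈ -0.6180.
candidate 1: (m,n)=(-3,-4) → π∥ = -3-4·β ≈ -9.4721, π⊥ = -3-4·β' ≈ -0.5279 ∉ [0.1, 1.5) ⇒ out
candidate 2: (m,n)=(15,21) → π∥ = 15+21·β ≈ 48.9787, π⊥ = 15+21·β' ≈ 2.0213 ∉ [0.1, 1.5) ⇒ out
candidate 3: (m,n)=(-8,-18) → π∥ = -8-18·β ≈ -37.1246, π⊥ = -8-18·β' ≈ 3.1246 ∉ [0.1, 1.5) ⇒ out
candidate 4: (m,n)=(-4,-9) → π∥ = -4-9·β ≈ -18.5623, π⊥ = -4-9·β' ≈ 1.5623 ∉ [0.1, 1.5) ⇒ out
candidate 5: (m,n)=(-5,-10) → π∥ = -5-10·β ≈ -21.1803, π⊥ = -5-10·β' ≈ 1.1803 ∈ [0.1, 1.5) ⇒ IN Λ

5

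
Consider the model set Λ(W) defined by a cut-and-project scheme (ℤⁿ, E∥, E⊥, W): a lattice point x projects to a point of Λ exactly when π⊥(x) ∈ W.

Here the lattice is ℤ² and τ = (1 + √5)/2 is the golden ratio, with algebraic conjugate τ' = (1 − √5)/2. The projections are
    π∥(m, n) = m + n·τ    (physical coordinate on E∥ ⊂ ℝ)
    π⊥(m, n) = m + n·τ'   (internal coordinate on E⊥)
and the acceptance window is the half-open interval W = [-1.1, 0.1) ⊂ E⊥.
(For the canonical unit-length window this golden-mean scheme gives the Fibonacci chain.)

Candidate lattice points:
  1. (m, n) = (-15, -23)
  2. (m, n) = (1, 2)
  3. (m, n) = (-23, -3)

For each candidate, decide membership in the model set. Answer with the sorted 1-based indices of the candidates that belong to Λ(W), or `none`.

τ' = (1−√5)/2 ≈ -0.61803.
[1] lift (-15,-23): star map gives -0.78522; window check -1.1 ≤ -0.78522 < 0.1 is true → IN Λ
[2] lift (1,2): star map gives -0.23607; window check -1.1 ≤ -0.23607 < 0.1 is true → IN Λ
[3] lift (-23,-3): star map gives -21.14590; window check -1.1 ≤ -21.14590 < 0.1 is false → out

1, 2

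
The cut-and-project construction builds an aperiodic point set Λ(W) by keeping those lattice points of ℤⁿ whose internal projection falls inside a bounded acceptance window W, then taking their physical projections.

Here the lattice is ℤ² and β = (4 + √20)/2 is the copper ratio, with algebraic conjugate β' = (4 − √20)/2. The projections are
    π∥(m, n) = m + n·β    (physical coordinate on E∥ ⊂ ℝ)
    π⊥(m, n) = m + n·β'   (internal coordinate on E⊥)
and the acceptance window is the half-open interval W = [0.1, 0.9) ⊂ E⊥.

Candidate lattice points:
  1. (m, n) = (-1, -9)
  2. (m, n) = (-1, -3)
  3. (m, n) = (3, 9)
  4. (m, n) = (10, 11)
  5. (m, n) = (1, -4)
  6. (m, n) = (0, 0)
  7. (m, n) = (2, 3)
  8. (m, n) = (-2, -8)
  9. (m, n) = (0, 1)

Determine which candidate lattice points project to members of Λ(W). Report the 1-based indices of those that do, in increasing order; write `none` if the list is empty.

3

Compute β' = (4−√20)/2 = -0.236068, so π⊥(m,n) = m -0.236068·n.
candidate 1: (m,n)=(-1,-9) → π∥ = -1-9·β ≈ -39.124612, π⊥ = -1-9·β' ≈ 1.124612 ∉ [0.1, 0.9) ⇒ out
candidate 2: (m,n)=(-1,-3) → π∥ = -1-3·β ≈ -13.708204, π⊥ = -1-3·β' ≈ -0.291796 ∉ [0.1, 0.9) ⇒ out
candidate 3: (m,n)=(3,9) → π∥ = 3+9·β ≈ 41.124612, π⊥ = 3+9·β' ≈ 0.875388 ∈ [0.1, 0.9) ⇒ IN Λ
candidate 4: (m,n)=(10,11) → π∥ = 10+11·β ≈ 56.596748, π⊥ = 10+11·β' ≈ 7.403252 ∉ [0.1, 0.9) ⇒ out
candidate 5: (m,n)=(1,-4) → π∥ = 1-4·β ≈ -15.944272, π⊥ = 1-4·β' ≈ 1.944272 ∉ [0.1, 0.9) ⇒ out
candidate 6: (m,n)=(0,0) → π∥ = 0+0·β ≈ 0.000000, π⊥ = 0+0·β' ≈ 0.000000 ∉ [0.1, 0.9) ⇒ out
candidate 7: (m,n)=(2,3) → π∥ = 2+3·β ≈ 14.708204, π⊥ = 2+3·β' ≈ 1.291796 ∉ [0.1, 0.9) ⇒ out
candidate 8: (m,n)=(-2,-8) → π∥ = -2-8·β ≈ -35.888544, π⊥ = -2-8·β' ≈ -0.111456 ∉ [0.1, 0.9) ⇒ out
candidate 9: (m,n)=(0,1) → π∥ = 0+1·β ≈ 4.236068, π⊥ = 0+1·β' ≈ -0.236068 ∉ [0.1, 0.9) ⇒ out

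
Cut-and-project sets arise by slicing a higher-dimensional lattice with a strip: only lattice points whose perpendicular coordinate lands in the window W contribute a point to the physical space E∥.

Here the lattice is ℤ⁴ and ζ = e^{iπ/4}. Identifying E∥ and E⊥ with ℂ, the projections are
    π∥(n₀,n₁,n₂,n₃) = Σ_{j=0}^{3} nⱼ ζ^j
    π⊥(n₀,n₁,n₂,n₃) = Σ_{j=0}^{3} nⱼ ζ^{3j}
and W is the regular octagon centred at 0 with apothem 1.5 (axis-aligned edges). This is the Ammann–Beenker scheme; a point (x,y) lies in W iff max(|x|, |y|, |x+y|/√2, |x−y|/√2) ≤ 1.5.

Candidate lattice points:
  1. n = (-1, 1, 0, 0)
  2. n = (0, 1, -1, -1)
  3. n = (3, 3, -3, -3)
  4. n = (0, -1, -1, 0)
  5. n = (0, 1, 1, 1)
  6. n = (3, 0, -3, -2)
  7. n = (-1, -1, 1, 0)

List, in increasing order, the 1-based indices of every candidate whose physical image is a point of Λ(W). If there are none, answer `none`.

4, 5

π⊥(n) = n₀ + n₁ζ³ + n₂ζ⁶ + n₃ζ⁹ where ζ = e^{iπ/4}.
candidate 1: n = (-1, 1, 0, 0) → π⊥ ≈ (-1.707107, +0.707107); max(|x|,|y|,|x±y|/√2) = 1.707107 > 1.5 ⇒ ∉ W
candidate 2: n = (0, 1, -1, -1) → π⊥ ≈ (-1.414214, +1.000000); max(|x|,|y|,|x±y|/√2) = 1.707107 > 1.5 ⇒ ∉ W
candidate 3: n = (3, 3, -3, -3) → π⊥ ≈ (-1.242641, +3.000000); max(|x|,|y|,|x±y|/√2) = 3.000000 > 1.5 ⇒ ∉ W
candidate 4: n = (0, -1, -1, 0) → π⊥ ≈ (+0.707107, +0.292893); max(|x|,|y|,|x±y|/√2) = 0.707107 ≤ 1.5 ⇒ ∈ W
candidate 5: n = (0, 1, 1, 1) → π⊥ ≈ (+0.000000, +0.414214); max(|x|,|y|,|x±y|/√2) = 0.414214 ≤ 1.5 ⇒ ∈ W
candidate 6: n = (3, 0, -3, -2) → π⊥ ≈ (+1.585786, +1.585786); max(|x|,|y|,|x±y|/√2) = 2.242641 > 1.5 ⇒ ∉ W
candidate 7: n = (-1, -1, 1, 0) → π⊥ ≈ (-0.292893, -1.707107); max(|x|,|y|,|x±y|/√2) = 1.707107 > 1.5 ⇒ ∉ W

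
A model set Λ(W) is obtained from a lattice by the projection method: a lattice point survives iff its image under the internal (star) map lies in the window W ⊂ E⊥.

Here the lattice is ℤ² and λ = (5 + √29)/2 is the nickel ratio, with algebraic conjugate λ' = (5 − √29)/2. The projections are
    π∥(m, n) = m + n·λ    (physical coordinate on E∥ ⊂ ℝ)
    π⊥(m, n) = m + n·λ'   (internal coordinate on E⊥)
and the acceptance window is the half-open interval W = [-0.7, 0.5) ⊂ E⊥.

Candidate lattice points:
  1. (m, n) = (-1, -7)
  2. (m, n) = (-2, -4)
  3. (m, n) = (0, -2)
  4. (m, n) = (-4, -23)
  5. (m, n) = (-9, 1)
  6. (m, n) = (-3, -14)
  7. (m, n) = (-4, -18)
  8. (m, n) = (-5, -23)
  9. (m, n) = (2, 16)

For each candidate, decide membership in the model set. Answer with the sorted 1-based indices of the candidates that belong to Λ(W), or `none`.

1, 3, 4, 6, 7, 8

Compute λ' = (5−√29)/2 = -0.19258, so π⊥(m,n) = m -0.19258·n.
[1] lift (-1,-7): star map gives 0.34808; window check -0.7 ≤ 0.34808 < 0.5 is true → IN Λ
[2] lift (-2,-4): star map gives -1.22967; window check -0.7 ≤ -1.22967 < 0.5 is false → out
[3] lift (0,-2): star map gives 0.38516; window check -0.7 ≤ 0.38516 < 0.5 is true → IN Λ
[4] lift (-4,-23): star map gives 0.42940; window check -0.7 ≤ 0.42940 < 0.5 is true → IN Λ
[5] lift (-9,1): star map gives -9.19258; window check -0.7 ≤ -9.19258 < 0.5 is false → out
[6] lift (-3,-14): star map gives -0.30385; window check -0.7 ≤ -0.30385 < 0.5 is true → IN Λ
[7] lift (-4,-18): star map gives -0.53352; window check -0.7 ≤ -0.53352 < 0.5 is true → IN Λ
[8] lift (-5,-23): star map gives -0.57060; window check -0.7 ≤ -0.57060 < 0.5 is true → IN Λ
[9] lift (2,16): star map gives -1.08132; window check -0.7 ≤ -1.08132 < 0.5 is false → out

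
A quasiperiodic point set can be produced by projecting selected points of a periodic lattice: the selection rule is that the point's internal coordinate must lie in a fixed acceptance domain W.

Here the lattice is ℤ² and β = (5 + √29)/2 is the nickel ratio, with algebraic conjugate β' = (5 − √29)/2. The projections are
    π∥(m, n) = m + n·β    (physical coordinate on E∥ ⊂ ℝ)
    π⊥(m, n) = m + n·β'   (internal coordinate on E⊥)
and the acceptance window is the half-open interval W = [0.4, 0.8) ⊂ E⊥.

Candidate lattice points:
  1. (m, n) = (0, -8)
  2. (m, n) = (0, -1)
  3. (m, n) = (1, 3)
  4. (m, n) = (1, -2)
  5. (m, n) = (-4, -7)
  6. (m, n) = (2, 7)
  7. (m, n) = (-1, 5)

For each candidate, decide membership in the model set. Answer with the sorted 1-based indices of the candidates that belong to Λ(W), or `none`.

β' = (5−√29)/2 ≈ -0.1926.
[1] lift (0,-8): star map gives 1.5407; window check 0.4 ≤ 1.5407 < 0.8 is false → out
[2] lift (0,-1): star map gives 0.1926; window check 0.4 ≤ 0.1926 < 0.8 is false → out
[3] lift (1,3): star map gives 0.4223; window check 0.4 ≤ 0.4223 < 0.8 is true → IN Λ
[4] lift (1,-2): star map gives 1.3852; window check 0.4 ≤ 1.3852 < 0.8 is false → out
[5] lift (-4,-7): star map gives -2.6519; window check 0.4 ≤ -2.6519 < 0.8 is false → out
[6] lift (2,7): star map gives 0.6519; window check 0.4 ≤ 0.6519 < 0.8 is true → IN Λ
[7] lift (-1,5): star map gives -1.9629; window check 0.4 ≤ -1.9629 < 0.8 is false → out

3, 6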